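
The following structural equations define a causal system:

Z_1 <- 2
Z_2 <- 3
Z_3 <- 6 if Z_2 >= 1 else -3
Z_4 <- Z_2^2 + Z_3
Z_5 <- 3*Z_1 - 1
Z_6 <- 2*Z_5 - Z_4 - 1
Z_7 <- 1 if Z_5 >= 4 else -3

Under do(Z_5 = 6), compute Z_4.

The intervention breaks the incoming arrows to Z_5: Z_5 <- 3*Z_1 - 1 no longer applies, and Z_5 = 6.
Since Z_4 is not a descendant of the intervened variable, it is unaffected.
Z_3 = 6 if Z_2 >= 1 else -3  [with Z_2=3]  = 6
Z_4 = Z_2^2 + Z_3  [with Z_2=3, Z_3=6]  = 15

15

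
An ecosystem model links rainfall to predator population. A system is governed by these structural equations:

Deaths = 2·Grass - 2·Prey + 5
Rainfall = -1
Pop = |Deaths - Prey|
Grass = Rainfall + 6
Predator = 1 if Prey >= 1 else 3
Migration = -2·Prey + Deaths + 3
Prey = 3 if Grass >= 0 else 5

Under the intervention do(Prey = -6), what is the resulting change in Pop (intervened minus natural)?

The intervention breaks the incoming arrows to Prey: Prey = 3 if Grass >= 0 else 5 no longer applies, and Prey = -6.
Grass = Rainfall + 6  [with Rainfall=-1]  = 5
Deaths = 2·Grass - 2·Prey + 5  [with Grass=5, Prey=-6]  = 27
Pop = |Deaths - Prey|  [with Deaths=27, Prey=-6]  = 33
Without intervention: Grass = Rainfall + 6  [with Rainfall=-1]  = 5; Prey = 3 if Grass >= 0 else 5  [with Grass=5]  = 3; Deaths = 2·Grass - 2·Prey + 5  [with Grass=5, Prey=3]  = 9; Pop = |Deaths - Prey|  [with Deaths=9, Prey=3]  = 6.
Change = 33 − 6 = 27.

27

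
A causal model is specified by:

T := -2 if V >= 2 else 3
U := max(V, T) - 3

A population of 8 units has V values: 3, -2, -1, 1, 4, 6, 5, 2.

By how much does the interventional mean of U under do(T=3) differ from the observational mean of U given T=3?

0.75

do(T=3) breaks T's dependence on V. With T=3 fixed, U across the units is 0, 0, 0, 0, 1, 3, 2, 0, mean 0.75.
E[U|T=3] averages over only the 3 units with T=3 (V = -2, -1, 1): U = 0, 0, 0, mean 0.
Difference = 0.75 − 0 = 0.75.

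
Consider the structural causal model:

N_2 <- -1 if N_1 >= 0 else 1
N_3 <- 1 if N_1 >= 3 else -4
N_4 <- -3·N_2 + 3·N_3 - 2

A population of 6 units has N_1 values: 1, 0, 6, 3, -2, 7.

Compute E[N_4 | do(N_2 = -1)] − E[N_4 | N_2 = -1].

Under do(N_2=-1), N_2's equation is replaced by N_2=-1 for every unit. Per-unit N_4: -11, -11, 4, 4, -11, 4. Mean = -3.5.
Observing N_2=-1 restricts to units where N_2's equation naturally yields -1: N_1 ∈ {1, 0, 6, 3, 7}. In that subpopulation N_4 = -11, -11, 4, 4, 4, mean -2.
Difference = -3.5 − (-2) = -1.5.

-1.5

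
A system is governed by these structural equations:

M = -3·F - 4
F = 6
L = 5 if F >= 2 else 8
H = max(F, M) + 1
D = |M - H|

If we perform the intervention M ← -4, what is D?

Under do(M=-4), the mechanism M = -3·F - 4 is discarded; M is fixed at -4.
H = max(F, M) + 1  [with F=6, M=-4]  = 7
D = |M - H|  [with M=-4, H=7]  = 11

11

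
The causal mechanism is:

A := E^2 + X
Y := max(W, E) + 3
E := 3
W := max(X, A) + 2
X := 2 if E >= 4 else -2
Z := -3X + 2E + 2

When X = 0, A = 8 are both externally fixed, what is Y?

13

The joint intervention fixes X = 0, A = 8, removing each variable's own equation.
W = max(X, A) + 2  [with X=0, A=8]  = 10
Y = max(W, E) + 3  [with W=10, E=3]  = 13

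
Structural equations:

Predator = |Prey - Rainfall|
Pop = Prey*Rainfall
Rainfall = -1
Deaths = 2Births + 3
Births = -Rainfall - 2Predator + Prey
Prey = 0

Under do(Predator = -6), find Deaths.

do(Predator=-6) replaces the equation Predator = |Prey - Rainfall| with the constant Predator = -6.
Births = -Rainfall - 2Predator + Prey  [with Rainfall=-1, Predator=-6, Prey=0]  = 13
Deaths = 2Births + 3  [with Births=13]  = 29

29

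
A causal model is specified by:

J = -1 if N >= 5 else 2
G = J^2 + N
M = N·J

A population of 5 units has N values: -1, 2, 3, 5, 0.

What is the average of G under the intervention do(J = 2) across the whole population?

5.8

Under do(J=2), J's equation is replaced by J=2 for every unit. Per-unit G: 3, 6, 7, 9, 4. Mean = 5.8.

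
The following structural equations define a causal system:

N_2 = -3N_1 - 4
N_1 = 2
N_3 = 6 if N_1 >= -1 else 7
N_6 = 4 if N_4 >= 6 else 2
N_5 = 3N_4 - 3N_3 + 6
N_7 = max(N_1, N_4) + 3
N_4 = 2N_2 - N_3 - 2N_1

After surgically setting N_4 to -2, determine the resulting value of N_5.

-18

Intervening sets N_4 = -2 and removes its equation (N_4 = 2N_2 - N_3 - 2N_1).
N_3 = 6 if N_1 >= -1 else 7  [with N_1=2]  = 6
N_5 = 3N_4 - 3N_3 + 6  [with N_4=-2, N_3=6]  = -18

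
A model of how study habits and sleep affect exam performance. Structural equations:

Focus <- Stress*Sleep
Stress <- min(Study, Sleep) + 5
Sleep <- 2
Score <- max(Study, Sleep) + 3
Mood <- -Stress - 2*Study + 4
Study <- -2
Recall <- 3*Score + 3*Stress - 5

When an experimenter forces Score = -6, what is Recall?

Under do(Score=-6), the mechanism Score <- max(Study, Sleep) + 3 is discarded; Score is fixed at -6.
Stress = min(Study, Sleep) + 5  [with Study=-2, Sleep=2]  = 3
Recall = 3*Score + 3*Stress - 5  [with Score=-6, Stress=3]  = -14

-14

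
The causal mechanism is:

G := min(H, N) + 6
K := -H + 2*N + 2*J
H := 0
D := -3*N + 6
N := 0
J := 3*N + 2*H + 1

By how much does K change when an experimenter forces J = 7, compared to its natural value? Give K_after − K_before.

12

do(J=7) replaces the equation J := 3*N + 2*H + 1 with the constant J = 7.
K = -H + 2*N + 2*J  [with H=0, N=0, J=7]  = 14
Without intervention: J = 3*N + 2*H + 1  [with N=0, H=0]  = 1; K = -H + 2*N + 2*J  [with H=0, N=0, J=1]  = 2.
Change = 14 − 2 = 12.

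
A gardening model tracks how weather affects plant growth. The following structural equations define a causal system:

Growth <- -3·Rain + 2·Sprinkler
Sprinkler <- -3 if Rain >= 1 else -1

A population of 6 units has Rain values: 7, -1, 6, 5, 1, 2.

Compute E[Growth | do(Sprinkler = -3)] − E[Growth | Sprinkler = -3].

The intervention sets Sprinkler=-3 in all 6 units regardless of Rain. Recomputing Growth per unit gives -27, -3, -24, -21, -9, -12; average -16.
Conditioning on Sprinkler=-3 selects the 5 unit(s) with Rain ∈ {7, 6, 5, 1, 2}. Their Growth values: -27, -24, -21, -9, -12. Mean = -18.6.
Difference = -16 − (-18.6) = 2.6.

2.6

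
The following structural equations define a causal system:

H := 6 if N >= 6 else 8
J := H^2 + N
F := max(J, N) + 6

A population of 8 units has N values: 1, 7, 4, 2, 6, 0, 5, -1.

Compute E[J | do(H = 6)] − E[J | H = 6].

-3.5

do(H=6) breaks H's dependence on N. With H=6 fixed, J across the units is 37, 43, 40, 38, 42, 36, 41, 35, mean 39.
Conditioning on H=6 selects the 2 unit(s) with N ∈ {7, 6}. Their J values: 43, 42. Mean = 42.5.
Difference = 39 − 42.5 = -3.5.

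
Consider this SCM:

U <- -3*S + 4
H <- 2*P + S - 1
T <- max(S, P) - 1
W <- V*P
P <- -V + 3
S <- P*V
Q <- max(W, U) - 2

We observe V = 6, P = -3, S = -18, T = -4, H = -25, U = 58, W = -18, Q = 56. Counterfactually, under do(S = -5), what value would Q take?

17

The intervention breaks the incoming arrows to S: S <- P*V no longer applies, and S = -5.
P = -V + 3  [with V=6]  = -3
U = -3*S + 4  [with S=-5]  = 19
W = V*P  [with V=6, P=-3]  = -18
Q = max(W, U) - 2  [with W=-18, U=19]  = 17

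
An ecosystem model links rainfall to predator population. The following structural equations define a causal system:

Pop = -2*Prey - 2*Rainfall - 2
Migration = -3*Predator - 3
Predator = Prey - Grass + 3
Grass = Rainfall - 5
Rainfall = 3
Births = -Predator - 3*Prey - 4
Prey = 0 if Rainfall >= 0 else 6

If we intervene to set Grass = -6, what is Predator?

Under do(Grass=-6), the mechanism Grass = Rainfall - 5 is discarded; Grass is fixed at -6.
Prey = 0 if Rainfall >= 0 else 6  [with Rainfall=3]  = 0
Predator = Prey - Grass + 3  [with Prey=0, Grass=-6]  = 9

9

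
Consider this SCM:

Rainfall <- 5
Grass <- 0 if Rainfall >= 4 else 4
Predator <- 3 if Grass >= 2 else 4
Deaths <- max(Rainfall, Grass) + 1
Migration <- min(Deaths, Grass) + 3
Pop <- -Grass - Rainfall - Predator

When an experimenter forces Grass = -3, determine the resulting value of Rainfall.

5

Under do(Grass=-3), the mechanism Grass <- 0 if Rainfall >= 4 else 4 is discarded; Grass is fixed at -3.
Rainfall is not downstream of the intervention, so its value is determined by the original equations.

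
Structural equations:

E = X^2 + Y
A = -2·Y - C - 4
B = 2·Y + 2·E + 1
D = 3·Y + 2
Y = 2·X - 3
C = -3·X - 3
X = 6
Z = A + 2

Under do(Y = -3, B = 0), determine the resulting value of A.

Setting Y = -3, B = 0 by intervention discards those variables' equations.
C = -3·X - 3  [with X=6]  = -21
A = -2·Y - C - 4  [with Y=-3, C=-21]  = 23

23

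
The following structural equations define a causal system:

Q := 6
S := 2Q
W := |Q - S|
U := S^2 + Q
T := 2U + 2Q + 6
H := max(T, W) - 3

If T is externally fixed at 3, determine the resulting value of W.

6

do(T=3) replaces the equation T := 2U + 2Q + 6 with the constant T = 3.
W is not downstream of the intervention, so its value is determined by the original equations.
S = 2Q  [with Q=6]  = 12
W = |Q - S|  [with Q=6, S=12]  = 6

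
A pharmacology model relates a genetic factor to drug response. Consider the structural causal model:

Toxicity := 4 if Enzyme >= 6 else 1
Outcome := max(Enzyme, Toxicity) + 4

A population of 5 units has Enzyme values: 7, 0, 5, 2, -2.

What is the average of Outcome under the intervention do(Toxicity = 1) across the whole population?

7.2

do(Toxicity=1) breaks Toxicity's dependence on Enzyme. With Toxicity=1 fixed, Outcome across the units is 11, 5, 9, 6, 5, mean 7.2.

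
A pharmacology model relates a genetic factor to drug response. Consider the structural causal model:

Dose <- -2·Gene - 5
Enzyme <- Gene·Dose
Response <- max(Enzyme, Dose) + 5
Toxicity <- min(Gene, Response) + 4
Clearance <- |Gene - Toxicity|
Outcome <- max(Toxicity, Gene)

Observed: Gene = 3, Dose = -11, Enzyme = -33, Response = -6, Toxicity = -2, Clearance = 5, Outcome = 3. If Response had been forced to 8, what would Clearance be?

4

Under do(Response=8), the mechanism Response <- max(Enzyme, Dose) + 5 is discarded; Response is fixed at 8.
Toxicity = min(Gene, Response) + 4  [with Gene=3, Response=8]  = 7
Clearance = |Gene - Toxicity|  [with Gene=3, Toxicity=7]  = 4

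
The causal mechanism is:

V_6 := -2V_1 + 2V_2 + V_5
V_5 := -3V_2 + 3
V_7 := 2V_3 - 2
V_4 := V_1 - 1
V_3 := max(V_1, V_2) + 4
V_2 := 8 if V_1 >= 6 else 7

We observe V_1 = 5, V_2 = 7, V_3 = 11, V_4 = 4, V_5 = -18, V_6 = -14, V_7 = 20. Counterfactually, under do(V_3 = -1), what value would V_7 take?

-4

The intervention breaks the incoming arrows to V_3: V_3 := max(V_1, V_2) + 4 no longer applies, and V_3 = -1.
V_7 = 2V_3 - 2  [with V_3=-1]  = -4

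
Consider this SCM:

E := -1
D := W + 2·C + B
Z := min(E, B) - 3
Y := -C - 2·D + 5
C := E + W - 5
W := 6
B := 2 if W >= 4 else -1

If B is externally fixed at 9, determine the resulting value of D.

The intervention breaks the incoming arrows to B: B := 2 if W >= 4 else -1 no longer applies, and B = 9.
C = E + W - 5  [with E=-1, W=6]  = 0
D = W + 2·C + B  [with W=6, C=0, B=9]  = 15

15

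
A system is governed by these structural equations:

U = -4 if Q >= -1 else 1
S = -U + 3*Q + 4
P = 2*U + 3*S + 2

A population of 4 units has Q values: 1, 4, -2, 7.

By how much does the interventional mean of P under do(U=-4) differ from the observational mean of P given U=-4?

-13.5

Every unit gets U=-4 under the intervention. P values become 27, 54, 0, 81; E[P|do(U=-4)] = 40.5.
E[P|U=-4] averages over only the 3 units with U=-4 (Q = 1, 4, 7): P = 27, 54, 81, mean 54.
Difference = 40.5 − 54 = -13.5.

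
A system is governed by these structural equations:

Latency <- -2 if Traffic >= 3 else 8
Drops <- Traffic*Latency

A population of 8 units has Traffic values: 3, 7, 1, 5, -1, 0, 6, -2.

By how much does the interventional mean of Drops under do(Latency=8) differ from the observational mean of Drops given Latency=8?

23

The intervention sets Latency=8 in all 8 units regardless of Traffic. Recomputing Drops per unit gives 24, 56, 8, 40, -8, 0, 48, -16; average 19.
E[Drops|Latency=8] averages over only the 4 units with Latency=8 (Traffic = 1, -1, 0, -2): Drops = 8, -8, 0, -16, mean -4.
Difference = 19 − (-4) = 23.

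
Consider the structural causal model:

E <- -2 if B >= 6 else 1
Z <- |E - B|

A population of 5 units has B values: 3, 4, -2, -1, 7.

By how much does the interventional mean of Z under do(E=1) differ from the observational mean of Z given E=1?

0.7

do(E=1) breaks E's dependence on B. With E=1 fixed, Z across the units is 2, 3, 3, 2, 6, mean 3.2.
Conditioning on E=1 selects the 4 unit(s) with B ∈ {3, 4, -2, -1}. Their Z values: 2, 3, 3, 2. Mean = 2.5.
Difference = 3.2 − 2.5 = 0.7.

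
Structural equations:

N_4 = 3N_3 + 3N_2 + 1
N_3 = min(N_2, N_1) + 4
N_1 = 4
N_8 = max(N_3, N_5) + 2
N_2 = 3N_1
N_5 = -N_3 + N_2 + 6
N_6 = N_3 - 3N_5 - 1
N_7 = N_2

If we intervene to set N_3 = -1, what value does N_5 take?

do(N_3=-1) replaces the equation N_3 = min(N_2, N_1) + 4 with the constant N_3 = -1.
N_2 = 3N_1  [with N_1=4]  = 12
N_5 = -N_3 + N_2 + 6  [with N_3=-1, N_2=12]  = 19

19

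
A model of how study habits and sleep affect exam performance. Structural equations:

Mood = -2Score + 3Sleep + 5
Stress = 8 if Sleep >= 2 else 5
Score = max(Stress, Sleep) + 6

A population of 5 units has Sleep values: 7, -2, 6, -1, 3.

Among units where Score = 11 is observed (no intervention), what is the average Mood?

E[Mood|Score=11] averages over only the 2 units with Score=11 (Sleep = -2, -1): Mood = -23, -20, mean -21.5.

-21.5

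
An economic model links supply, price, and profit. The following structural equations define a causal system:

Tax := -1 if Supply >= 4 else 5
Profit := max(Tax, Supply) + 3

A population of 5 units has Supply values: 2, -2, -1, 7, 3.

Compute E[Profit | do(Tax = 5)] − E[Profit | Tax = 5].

0.4

The intervention sets Tax=5 in all 5 units regardless of Supply. Recomputing Profit per unit gives 8, 8, 8, 10, 8; average 8.4.
Conditioning on Tax=5 selects the 4 unit(s) with Supply ∈ {2, -2, -1, 3}. Their Profit values: 8, 8, 8, 8. Mean = 8.
Difference = 8.4 − 8 = 0.4.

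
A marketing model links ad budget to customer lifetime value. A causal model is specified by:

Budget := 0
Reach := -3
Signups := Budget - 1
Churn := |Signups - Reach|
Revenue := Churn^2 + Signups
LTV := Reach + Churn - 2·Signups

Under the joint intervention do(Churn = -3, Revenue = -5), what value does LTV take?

The joint intervention fixes Churn = -3, Revenue = -5, removing each variable's own equation.
Signups = Budget - 1  [with Budget=0]  = -1
LTV = Reach + Churn - 2·Signups  [with Reach=-3, Churn=-3, Signups=-1]  = -4

-4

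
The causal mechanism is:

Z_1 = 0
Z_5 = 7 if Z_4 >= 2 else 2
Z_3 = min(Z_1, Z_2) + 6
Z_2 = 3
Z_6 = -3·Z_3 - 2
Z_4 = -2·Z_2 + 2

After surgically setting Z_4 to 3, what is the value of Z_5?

7

Intervening sets Z_4 = 3 and removes its equation (Z_4 = -2·Z_2 + 2).
Z_5 = 7 if Z_4 >= 2 else 2  [with Z_4=3]  = 7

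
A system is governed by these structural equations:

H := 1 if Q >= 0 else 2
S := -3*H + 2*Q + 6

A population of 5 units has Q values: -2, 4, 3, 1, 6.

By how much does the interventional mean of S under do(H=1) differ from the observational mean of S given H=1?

-2.2

do(H=1) breaks H's dependence on Q. With H=1 fixed, S across the units is -1, 11, 9, 5, 15, mean 7.8.
Conditioning on H=1 selects the 4 unit(s) with Q ∈ {4, 3, 1, 6}. Their S values: 11, 9, 5, 15. Mean = 10.
Difference = 7.8 − 10 = -2.2.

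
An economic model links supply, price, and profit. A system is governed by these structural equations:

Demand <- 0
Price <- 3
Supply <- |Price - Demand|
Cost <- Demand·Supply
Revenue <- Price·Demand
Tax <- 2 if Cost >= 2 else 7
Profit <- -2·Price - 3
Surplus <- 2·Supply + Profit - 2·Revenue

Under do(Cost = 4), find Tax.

Under do(Cost=4), the mechanism Cost <- Demand·Supply is discarded; Cost is fixed at 4.
Tax = 2 if Cost >= 2 else 7  [with Cost=4]  = 2

2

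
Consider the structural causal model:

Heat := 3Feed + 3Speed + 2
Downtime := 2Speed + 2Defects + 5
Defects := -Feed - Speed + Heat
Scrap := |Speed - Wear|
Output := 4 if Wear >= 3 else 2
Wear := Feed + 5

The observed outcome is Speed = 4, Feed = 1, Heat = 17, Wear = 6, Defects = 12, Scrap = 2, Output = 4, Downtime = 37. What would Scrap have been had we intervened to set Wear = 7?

Under do(Wear=7), the mechanism Wear := Feed + 5 is discarded; Wear is fixed at 7.
Scrap = |Speed - Wear|  [with Speed=4, Wear=7]  = 3

3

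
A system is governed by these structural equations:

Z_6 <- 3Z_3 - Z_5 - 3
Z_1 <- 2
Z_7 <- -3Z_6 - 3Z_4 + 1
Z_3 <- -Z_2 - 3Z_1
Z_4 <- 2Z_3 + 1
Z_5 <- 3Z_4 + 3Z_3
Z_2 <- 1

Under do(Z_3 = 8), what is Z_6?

-54

The intervention breaks the incoming arrows to Z_3: Z_3 <- -Z_2 - 3Z_1 no longer applies, and Z_3 = 8.
Z_4 = 2Z_3 + 1  [with Z_3=8]  = 17
Z_5 = 3Z_4 + 3Z_3  [with Z_4=17, Z_3=8]  = 75
Z_6 = 3Z_3 - Z_5 - 3  [with Z_3=8, Z_5=75]  = -54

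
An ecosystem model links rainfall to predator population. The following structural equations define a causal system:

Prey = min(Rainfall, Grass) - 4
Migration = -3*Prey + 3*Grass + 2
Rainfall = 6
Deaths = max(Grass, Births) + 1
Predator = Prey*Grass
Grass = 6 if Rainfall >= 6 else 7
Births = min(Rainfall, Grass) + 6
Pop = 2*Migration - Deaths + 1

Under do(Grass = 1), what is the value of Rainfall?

Under do(Grass=1), the mechanism Grass = 6 if Rainfall >= 6 else 7 is discarded; Grass is fixed at 1.
Rainfall is not downstream of the intervention, so its value is determined by the original equations.

6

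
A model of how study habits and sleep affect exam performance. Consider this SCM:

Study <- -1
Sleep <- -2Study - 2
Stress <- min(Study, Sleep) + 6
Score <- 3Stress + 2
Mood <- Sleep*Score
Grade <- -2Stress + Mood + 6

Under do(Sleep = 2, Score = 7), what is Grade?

10

The joint intervention fixes Sleep = 2, Score = 7, removing each variable's own equation.
Stress = min(Study, Sleep) + 6  [with Study=-1, Sleep=2]  = 5
Mood = Sleep*Score  [with Sleep=2, Score=7]  = 14
Grade = -2Stress + Mood + 6  [with Stress=5, Mood=14]  = 10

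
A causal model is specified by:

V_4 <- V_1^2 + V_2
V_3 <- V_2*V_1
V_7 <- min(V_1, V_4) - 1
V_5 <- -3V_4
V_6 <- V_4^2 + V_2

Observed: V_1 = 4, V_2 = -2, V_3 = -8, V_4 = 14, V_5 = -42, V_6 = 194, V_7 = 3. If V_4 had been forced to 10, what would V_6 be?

Under do(V_4=10), the mechanism V_4 <- V_1^2 + V_2 is discarded; V_4 is fixed at 10.
V_6 = V_4^2 + V_2  [with V_4=10, V_2=-2]  = 98

98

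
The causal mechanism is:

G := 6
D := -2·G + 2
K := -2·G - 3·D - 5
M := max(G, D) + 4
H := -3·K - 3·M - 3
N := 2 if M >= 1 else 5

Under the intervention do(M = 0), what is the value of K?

13

Under do(M=0), the mechanism M := max(G, D) + 4 is discarded; M is fixed at 0.
Since K is not a descendant of the intervened variable, it is unaffected.
D = -2·G + 2  [with G=6]  = -10
K = -2·G - 3·D - 5  [with G=6, D=-10]  = 13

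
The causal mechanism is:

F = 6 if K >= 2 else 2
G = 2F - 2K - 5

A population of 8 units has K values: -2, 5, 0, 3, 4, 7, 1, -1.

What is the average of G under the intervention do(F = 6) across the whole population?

2.75

Under do(F=6), F's equation is replaced by F=6 for every unit. Per-unit G: 11, -3, 7, 1, -1, -7, 5, 9. Mean = 2.75.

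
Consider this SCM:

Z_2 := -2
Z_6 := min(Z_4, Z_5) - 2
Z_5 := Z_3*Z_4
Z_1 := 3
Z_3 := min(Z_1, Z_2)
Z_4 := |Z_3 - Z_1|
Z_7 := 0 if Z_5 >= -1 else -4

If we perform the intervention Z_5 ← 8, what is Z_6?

The intervention breaks the incoming arrows to Z_5: Z_5 := Z_3*Z_4 no longer applies, and Z_5 = 8.
Z_3 = min(Z_1, Z_2)  [with Z_1=3, Z_2=-2]  = -2
Z_4 = |Z_3 - Z_1|  [with Z_3=-2, Z_1=3]  = 5
Z_6 = min(Z_4, Z_5) - 2  [with Z_4=5, Z_5=8]  = 3

3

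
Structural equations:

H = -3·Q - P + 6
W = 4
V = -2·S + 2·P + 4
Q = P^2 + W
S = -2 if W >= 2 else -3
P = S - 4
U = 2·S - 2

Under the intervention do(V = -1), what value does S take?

-2

Under do(V=-1), the mechanism V = -2·S + 2·P + 4 is discarded; V is fixed at -1.
No directed path runs from V to S, so S keeps its natural value.
S = -2 if W >= 2 else -3  [with W=4]  = -2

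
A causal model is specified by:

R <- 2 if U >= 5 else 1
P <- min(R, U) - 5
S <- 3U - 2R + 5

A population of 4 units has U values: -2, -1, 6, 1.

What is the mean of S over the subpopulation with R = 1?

E[S|R=1] averages over only the 3 units with R=1 (U = -2, -1, 1): S = -3, 0, 6, mean 1.

1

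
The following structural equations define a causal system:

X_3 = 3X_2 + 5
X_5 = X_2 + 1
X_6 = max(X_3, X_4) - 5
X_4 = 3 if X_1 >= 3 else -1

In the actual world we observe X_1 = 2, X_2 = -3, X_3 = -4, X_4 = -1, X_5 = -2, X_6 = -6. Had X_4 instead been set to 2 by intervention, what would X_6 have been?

Under do(X_4=2), the mechanism X_4 = 3 if X_1 >= 3 else -1 is discarded; X_4 is fixed at 2.
X_3 = 3X_2 + 5  [with X_2=-3]  = -4
X_6 = max(X_3, X_4) - 5  [with X_3=-4, X_4=2]  = -3

-3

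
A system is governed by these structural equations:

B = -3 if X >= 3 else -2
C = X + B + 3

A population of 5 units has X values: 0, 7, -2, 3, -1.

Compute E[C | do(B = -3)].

Every unit gets B=-3 under the intervention. C values become 0, 7, -2, 3, -1; E[C|do(B=-3)] = 1.4.

1.4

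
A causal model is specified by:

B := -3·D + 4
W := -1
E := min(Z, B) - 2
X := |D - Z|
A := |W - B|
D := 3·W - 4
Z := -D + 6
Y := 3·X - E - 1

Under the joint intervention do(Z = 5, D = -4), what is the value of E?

Setting Z = 5, D = -4 by intervention discards those variables' equations.
B = -3·D + 4  [with D=-4]  = 16
E = min(Z, B) - 2  [with Z=5, B=16]  = 3

3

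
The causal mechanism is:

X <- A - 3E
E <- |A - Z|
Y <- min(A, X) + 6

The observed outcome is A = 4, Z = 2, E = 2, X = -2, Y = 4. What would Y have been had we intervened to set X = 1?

Intervening sets X = 1 and removes its equation (X <- A - 3E).
Y = min(A, X) + 6  [with A=4, X=1]  = 7

7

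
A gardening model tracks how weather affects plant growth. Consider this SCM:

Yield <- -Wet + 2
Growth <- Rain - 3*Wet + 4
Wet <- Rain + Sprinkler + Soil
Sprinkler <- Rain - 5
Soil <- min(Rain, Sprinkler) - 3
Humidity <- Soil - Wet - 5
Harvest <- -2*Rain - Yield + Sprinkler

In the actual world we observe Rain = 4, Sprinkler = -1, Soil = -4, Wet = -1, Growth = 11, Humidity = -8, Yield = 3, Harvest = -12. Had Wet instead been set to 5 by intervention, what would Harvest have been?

do(Wet=5) replaces the equation Wet <- Rain + Sprinkler + Soil with the constant Wet = 5.
Sprinkler = Rain - 5  [with Rain=4]  = -1
Yield = -Wet + 2  [with Wet=5]  = -3
Harvest = -2*Rain - Yield + Sprinkler  [with Rain=4, Yield=-3, Sprinkler=-1]  = -6

-6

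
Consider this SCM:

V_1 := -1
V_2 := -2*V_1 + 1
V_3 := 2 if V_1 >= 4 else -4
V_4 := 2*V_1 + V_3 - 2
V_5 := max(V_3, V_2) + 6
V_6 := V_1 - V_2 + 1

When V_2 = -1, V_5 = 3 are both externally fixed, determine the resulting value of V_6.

Setting V_2 = -1, V_5 = 3 by intervention discards those variables' equations.
V_6 = V_1 - V_2 + 1  [with V_1=-1, V_2=-1]  = 1

1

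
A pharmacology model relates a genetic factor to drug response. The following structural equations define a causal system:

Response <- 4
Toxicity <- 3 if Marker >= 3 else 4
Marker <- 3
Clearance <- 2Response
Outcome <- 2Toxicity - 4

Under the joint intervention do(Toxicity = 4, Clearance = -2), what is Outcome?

Setting Toxicity = 4, Clearance = -2 by intervention discards those variables' equations.
Outcome = 2Toxicity - 4  [with Toxicity=4]  = 4

4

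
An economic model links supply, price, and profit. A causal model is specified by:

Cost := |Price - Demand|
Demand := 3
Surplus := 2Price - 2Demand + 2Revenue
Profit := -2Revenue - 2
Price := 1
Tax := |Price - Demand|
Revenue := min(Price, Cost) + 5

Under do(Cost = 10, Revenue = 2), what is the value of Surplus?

0

Under do(Cost = 10, Revenue = 2), each intervened variable's structural equation is replaced by its fixed value.
Surplus = 2Price - 2Demand + 2Revenue  [with Price=1, Demand=3, Revenue=2]  = 0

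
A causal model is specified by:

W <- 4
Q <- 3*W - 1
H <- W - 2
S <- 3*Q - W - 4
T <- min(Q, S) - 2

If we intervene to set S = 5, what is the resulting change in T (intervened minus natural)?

do(S=5) replaces the equation S <- 3*Q - W - 4 with the constant S = 5.
Q = 3*W - 1  [with W=4]  = 11
T = min(Q, S) - 2  [with Q=11, S=5]  = 3
Without intervention: Q = 3*W - 1  [with W=4]  = 11; S = 3*Q - W - 4  [with Q=11, W=4]  = 25; T = min(Q, S) - 2  [with Q=11, S=25]  = 9.
Change = 3 − 9 = -6.

-6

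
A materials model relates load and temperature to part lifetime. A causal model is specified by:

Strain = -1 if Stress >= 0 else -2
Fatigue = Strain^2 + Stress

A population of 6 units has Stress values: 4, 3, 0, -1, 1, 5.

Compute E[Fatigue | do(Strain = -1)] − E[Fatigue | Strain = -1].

-0.6

The intervention sets Strain=-1 in all 6 units regardless of Stress. Recomputing Fatigue per unit gives 5, 4, 1, 0, 2, 6; average 3.
Observing Strain=-1 restricts to units where Strain's equation naturally yields -1: Stress ∈ {4, 3, 0, 1, 5}. In that subpopulation Fatigue = 5, 4, 1, 2, 6, mean 3.6.
Difference = 3 − 3.6 = -0.6.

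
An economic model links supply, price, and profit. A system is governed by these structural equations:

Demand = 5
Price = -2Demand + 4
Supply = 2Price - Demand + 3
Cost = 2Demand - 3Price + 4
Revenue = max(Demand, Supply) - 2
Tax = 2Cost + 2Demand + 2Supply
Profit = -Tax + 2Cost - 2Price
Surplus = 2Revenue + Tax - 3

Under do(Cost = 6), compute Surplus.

-3

do(Cost=6) replaces the equation Cost = 2Demand - 3Price + 4 with the constant Cost = 6.
Price = -2Demand + 4  [with Demand=5]  = -6
Supply = 2Price - Demand + 3  [with Price=-6, Demand=5]  = -14
Revenue = max(Demand, Supply) - 2  [with Demand=5, Supply=-14]  = 3
Tax = 2Cost + 2Demand + 2Supply  [with Cost=6, Demand=5, Supply=-14]  = -6
Surplus = 2Revenue + Tax - 3  [with Revenue=3, Tax=-6]  = -3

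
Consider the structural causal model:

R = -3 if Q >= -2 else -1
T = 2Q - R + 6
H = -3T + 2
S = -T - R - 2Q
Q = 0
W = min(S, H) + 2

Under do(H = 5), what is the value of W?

-4

Under do(H=5), the mechanism H = -3T + 2 is discarded; H is fixed at 5.
R = -3 if Q >= -2 else -1  [with Q=0]  = -3
T = 2Q - R + 6  [with Q=0, R=-3]  = 9
S = -T - R - 2Q  [with T=9, R=-3, Q=0]  = -6
W = min(S, H) + 2  [with S=-6, H=5]  = -4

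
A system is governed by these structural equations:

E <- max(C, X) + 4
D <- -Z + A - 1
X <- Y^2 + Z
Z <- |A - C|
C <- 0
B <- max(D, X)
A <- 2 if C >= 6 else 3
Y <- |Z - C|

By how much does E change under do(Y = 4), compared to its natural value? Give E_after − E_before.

7

do(Y=4) replaces the equation Y <- |Z - C| with the constant Y = 4.
A = 2 if C >= 6 else 3  [with C=0]  = 3
Z = |A - C|  [with A=3, C=0]  = 3
X = Y^2 + Z  [with Y=4, Z=3]  = 19
E = max(C, X) + 4  [with C=0, X=19]  = 23
Without intervention: A = 2 if C >= 6 else 3  [with C=0]  = 3; Z = |A - C|  [with A=3, C=0]  = 3; Y = |Z - C|  [with Z=3, C=0]  = 3; X = Y^2 + Z  [with Y=3, Z=3]  = 12; E = max(C, X) + 4  [with C=0, X=12]  = 16.
Change = 23 − 16 = 7.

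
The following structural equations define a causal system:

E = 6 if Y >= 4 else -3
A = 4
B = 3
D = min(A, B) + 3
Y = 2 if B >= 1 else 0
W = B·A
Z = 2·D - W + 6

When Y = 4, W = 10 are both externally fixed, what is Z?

Under do(Y = 4, W = 10), each intervened variable's structural equation is replaced by its fixed value.
D = min(A, B) + 3  [with A=4, B=3]  = 6
Z = 2·D - W + 6  [with D=6, W=10]  = 8

8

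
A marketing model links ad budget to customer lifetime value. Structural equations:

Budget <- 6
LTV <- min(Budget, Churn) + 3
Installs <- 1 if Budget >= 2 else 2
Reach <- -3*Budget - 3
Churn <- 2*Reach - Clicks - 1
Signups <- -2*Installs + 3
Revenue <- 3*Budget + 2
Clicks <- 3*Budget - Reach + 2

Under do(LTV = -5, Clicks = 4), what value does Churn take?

The joint intervention fixes LTV = -5, Clicks = 4, removing each variable's own equation.
Reach = -3*Budget - 3  [with Budget=6]  = -21
Churn = 2*Reach - Clicks - 1  [with Reach=-21, Clicks=4]  = -47

-47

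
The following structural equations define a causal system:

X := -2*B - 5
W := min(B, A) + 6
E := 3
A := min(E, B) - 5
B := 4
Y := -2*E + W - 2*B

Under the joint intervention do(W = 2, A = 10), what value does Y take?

-12

The joint intervention fixes W = 2, A = 10, removing each variable's own equation.
Y = -2*E + W - 2*B  [with E=3, W=2, B=4]  = -12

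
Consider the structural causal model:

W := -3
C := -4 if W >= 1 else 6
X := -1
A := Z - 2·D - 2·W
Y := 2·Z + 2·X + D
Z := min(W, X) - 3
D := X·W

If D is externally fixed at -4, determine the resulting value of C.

6

Under do(D=-4), the mechanism D := X·W is discarded; D is fixed at -4.
Since C is not a descendant of the intervened variable, it is unaffected.
C = -4 if W >= 1 else 6  [with W=-3]  = 6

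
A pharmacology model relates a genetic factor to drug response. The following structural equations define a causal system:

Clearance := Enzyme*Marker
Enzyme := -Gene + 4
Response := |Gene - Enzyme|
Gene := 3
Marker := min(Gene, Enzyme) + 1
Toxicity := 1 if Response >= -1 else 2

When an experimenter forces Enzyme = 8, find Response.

5

Under do(Enzyme=8), the mechanism Enzyme := -Gene + 4 is discarded; Enzyme is fixed at 8.
Response = |Gene - Enzyme|  [with Gene=3, Enzyme=8]  = 5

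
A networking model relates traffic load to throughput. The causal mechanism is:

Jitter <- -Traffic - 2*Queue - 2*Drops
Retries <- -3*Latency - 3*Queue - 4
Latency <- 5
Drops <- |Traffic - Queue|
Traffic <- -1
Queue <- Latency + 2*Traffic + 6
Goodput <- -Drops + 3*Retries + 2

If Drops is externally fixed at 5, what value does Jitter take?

Under do(Drops=5), the mechanism Drops <- |Traffic - Queue| is discarded; Drops is fixed at 5.
Queue = Latency + 2*Traffic + 6  [with Latency=5, Traffic=-1]  = 9
Jitter = -Traffic - 2*Queue - 2*Drops  [with Traffic=-1, Queue=9, Drops=5]  = -27

-27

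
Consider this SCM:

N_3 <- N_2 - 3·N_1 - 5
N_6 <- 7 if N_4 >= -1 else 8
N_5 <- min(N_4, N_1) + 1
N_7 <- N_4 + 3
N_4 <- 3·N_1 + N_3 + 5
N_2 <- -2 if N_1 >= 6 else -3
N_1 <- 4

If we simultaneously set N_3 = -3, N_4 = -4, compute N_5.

-3

Setting N_3 = -3, N_4 = -4 by intervention discards those variables' equations.
N_5 = min(N_4, N_1) + 1  [with N_4=-4, N_1=4]  = -3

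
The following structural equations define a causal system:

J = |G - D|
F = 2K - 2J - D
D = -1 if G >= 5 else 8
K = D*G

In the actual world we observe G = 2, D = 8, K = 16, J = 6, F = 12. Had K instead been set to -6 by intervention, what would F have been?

do(K=-6) replaces the equation K = D*G with the constant K = -6.
D = -1 if G >= 5 else 8  [with G=2]  = 8
J = |G - D|  [with G=2, D=8]  = 6
F = 2K - 2J - D  [with K=-6, J=6, D=8]  = -32

-32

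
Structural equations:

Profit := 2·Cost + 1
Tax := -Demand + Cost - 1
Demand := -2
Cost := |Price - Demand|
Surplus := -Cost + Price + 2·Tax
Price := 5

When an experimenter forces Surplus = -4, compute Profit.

15

do(Surplus=-4) replaces the equation Surplus := -Cost + Price + 2·Tax with the constant Surplus = -4.
Since Profit is not a descendant of the intervened variable, it is unaffected.
Cost = |Price - Demand|  [with Price=5, Demand=-2]  = 7
Profit = 2·Cost + 1  [with Cost=7]  = 15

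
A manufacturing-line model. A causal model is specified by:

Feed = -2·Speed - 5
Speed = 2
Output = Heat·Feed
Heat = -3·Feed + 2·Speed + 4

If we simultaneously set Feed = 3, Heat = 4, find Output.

12

Setting Feed = 3, Heat = 4 by intervention discards those variables' equations.
Output = Heat·Feed  [with Heat=4, Feed=3]  = 12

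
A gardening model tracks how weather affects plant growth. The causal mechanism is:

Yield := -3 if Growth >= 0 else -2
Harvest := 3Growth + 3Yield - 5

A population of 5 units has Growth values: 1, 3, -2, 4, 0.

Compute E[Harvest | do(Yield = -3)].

-10.4

Every unit gets Yield=-3 under the intervention. Harvest values become -11, -5, -20, -2, -14; E[Harvest|do(Yield=-3)] = -10.4.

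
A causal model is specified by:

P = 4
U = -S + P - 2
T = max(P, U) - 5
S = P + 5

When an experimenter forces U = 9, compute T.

The intervention breaks the incoming arrows to U: U = -S + P - 2 no longer applies, and U = 9.
T = max(P, U) - 5  [with P=4, U=9]  = 4

4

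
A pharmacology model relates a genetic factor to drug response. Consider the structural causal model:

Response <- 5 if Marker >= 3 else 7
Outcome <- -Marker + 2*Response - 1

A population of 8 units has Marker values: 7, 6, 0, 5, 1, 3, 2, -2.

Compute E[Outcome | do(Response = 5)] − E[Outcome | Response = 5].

2.5

Under do(Response=5), Response's equation is replaced by Response=5 for every unit. Per-unit Outcome: 2, 3, 9, 4, 8, 6, 7, 11. Mean = 6.25.
Conditioning on Response=5 selects the 4 unit(s) with Marker ∈ {7, 6, 5, 3}. Their Outcome values: 2, 3, 4, 6. Mean = 3.75.
Difference = 6.25 − 3.75 = 2.5.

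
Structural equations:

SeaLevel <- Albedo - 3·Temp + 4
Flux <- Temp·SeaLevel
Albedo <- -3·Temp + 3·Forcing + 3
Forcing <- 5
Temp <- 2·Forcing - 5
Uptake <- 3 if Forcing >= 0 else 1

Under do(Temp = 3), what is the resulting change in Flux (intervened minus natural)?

52

do(Temp=3) replaces the equation Temp <- 2·Forcing - 5 with the constant Temp = 3.
Albedo = -3·Temp + 3·Forcing + 3  [with Temp=3, Forcing=5]  = 9
SeaLevel = Albedo - 3·Temp + 4  [with Albedo=9, Temp=3]  = 4
Flux = Temp·SeaLevel  [with Temp=3, SeaLevel=4]  = 12
Without intervention: Temp = 2·Forcing - 5  [with Forcing=5]  = 5; Albedo = -3·Temp + 3·Forcing + 3  [with Temp=5, Forcing=5]  = 3; SeaLevel = Albedo - 3·Temp + 4  [with Albedo=3, Temp=5]  = -8; Flux = Temp·SeaLevel  [with Temp=5, SeaLevel=-8]  = -40.
Change = 12 − (-40) = 52.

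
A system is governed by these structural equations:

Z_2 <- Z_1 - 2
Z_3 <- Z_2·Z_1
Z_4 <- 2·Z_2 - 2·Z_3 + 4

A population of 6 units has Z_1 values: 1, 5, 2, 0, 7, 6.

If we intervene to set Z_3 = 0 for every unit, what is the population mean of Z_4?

Every unit gets Z_3=0 under the intervention. Z_4 values become 2, 10, 4, 0, 14, 12; E[Z_4|do(Z_3=0)] = 7.

7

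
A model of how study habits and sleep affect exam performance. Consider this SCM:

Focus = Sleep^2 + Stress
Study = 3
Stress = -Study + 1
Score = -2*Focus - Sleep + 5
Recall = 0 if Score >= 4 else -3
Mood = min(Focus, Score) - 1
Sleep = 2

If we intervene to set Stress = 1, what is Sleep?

2

Under do(Stress=1), the mechanism Stress = -Study + 1 is discarded; Stress is fixed at 1.
Since Sleep is not a descendant of the intervened variable, it is unaffected.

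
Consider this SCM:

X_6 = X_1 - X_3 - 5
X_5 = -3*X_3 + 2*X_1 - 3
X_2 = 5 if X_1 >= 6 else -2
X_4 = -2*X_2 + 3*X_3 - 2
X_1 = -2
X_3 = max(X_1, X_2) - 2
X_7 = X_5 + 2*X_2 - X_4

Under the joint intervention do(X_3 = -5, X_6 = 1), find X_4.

-13

Setting X_3 = -5, X_6 = 1 by intervention discards those variables' equations.
X_2 = 5 if X_1 >= 6 else -2  [with X_1=-2]  = -2
X_4 = -2*X_2 + 3*X_3 - 2  [with X_2=-2, X_3=-5]  = -13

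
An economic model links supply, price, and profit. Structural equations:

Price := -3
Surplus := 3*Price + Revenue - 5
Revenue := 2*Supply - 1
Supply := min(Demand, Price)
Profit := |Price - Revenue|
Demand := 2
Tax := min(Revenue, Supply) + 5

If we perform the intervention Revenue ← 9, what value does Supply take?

Under do(Revenue=9), the mechanism Revenue := 2*Supply - 1 is discarded; Revenue is fixed at 9.
Since Supply is not a descendant of the intervened variable, it is unaffected.
Supply = min(Demand, Price)  [with Demand=2, Price=-3]  = -3

-3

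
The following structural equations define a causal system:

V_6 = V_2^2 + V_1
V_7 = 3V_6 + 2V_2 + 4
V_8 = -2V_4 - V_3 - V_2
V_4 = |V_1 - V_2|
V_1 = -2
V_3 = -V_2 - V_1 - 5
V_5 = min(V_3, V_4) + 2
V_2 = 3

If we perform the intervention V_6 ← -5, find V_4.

5

do(V_6=-5) replaces the equation V_6 = V_2^2 + V_1 with the constant V_6 = -5.
No directed path runs from V_6 to V_4, so V_4 keeps its natural value.
V_4 = |V_1 - V_2|  [with V_1=-2, V_2=3]  = 5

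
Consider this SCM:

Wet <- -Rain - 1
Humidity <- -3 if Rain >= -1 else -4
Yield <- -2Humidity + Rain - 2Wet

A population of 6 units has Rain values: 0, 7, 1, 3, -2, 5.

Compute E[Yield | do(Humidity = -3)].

Under do(Humidity=-3), Humidity's equation is replaced by Humidity=-3 for every unit. Per-unit Yield: 8, 29, 11, 17, 2, 23. Mean = 15.

15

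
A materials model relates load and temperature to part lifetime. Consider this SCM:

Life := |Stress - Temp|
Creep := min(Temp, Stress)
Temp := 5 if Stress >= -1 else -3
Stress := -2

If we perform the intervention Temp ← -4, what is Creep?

-4

The intervention breaks the incoming arrows to Temp: Temp := 5 if Stress >= -1 else -3 no longer applies, and Temp = -4.
Creep = min(Temp, Stress)  [with Temp=-4, Stress=-2]  = -4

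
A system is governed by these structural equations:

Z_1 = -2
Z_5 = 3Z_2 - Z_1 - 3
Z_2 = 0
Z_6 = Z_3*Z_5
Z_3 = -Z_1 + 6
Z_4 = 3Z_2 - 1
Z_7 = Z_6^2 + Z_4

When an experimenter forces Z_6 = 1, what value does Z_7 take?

Intervening sets Z_6 = 1 and removes its equation (Z_6 = Z_3*Z_5).
Z_4 = 3Z_2 - 1  [with Z_2=0]  = -1
Z_7 = Z_6^2 + Z_4  [with Z_6=1, Z_4=-1]  = 0

0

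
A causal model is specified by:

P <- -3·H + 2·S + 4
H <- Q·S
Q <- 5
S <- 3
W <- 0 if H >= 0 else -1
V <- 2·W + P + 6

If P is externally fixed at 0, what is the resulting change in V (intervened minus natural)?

35

Under do(P=0), the mechanism P <- -3·H + 2·S + 4 is discarded; P is fixed at 0.
H = Q·S  [with Q=5, S=3]  = 15
W = 0 if H >= 0 else -1  [with H=15]  = 0
V = 2·W + P + 6  [with W=0, P=0]  = 6
Without intervention: H = Q·S  [with Q=5, S=3]  = 15; P = -3·H + 2·S + 4  [with H=15, S=3]  = -35; W = 0 if H >= 0 else -1  [with H=15]  = 0; V = 2·W + P + 6  [with W=0, P=-35]  = -29.
Change = 6 − (-29) = 35.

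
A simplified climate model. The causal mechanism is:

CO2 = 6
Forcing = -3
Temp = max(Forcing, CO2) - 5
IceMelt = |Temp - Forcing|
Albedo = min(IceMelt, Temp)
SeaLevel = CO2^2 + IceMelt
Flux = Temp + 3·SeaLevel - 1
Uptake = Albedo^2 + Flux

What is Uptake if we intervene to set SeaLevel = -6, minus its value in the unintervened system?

-138

Intervening sets SeaLevel = -6 and removes its equation (SeaLevel = CO2^2 + IceMelt).
Temp = max(Forcing, CO2) - 5  [with Forcing=-3, CO2=6]  = 1
IceMelt = |Temp - Forcing|  [with Temp=1, Forcing=-3]  = 4
Albedo = min(IceMelt, Temp)  [with IceMelt=4, Temp=1]  = 1
Flux = Temp + 3·SeaLevel - 1  [with Temp=1, SeaLevel=-6]  = -18
Uptake = Albedo^2 + Flux  [with Albedo=1, Flux=-18]  = -17
Without intervention: Temp = max(Forcing, CO2) - 5  [with Forcing=-3, CO2=6]  = 1; IceMelt = |Temp - Forcing|  [with Temp=1, Forcing=-3]  = 4; Albedo = min(IceMelt, Temp)  [with IceMelt=4, Temp=1]  = 1; SeaLevel = CO2^2 + IceMelt  [with CO2=6, IceMelt=4]  = 40; Flux = Temp + 3·SeaLevel - 1  [with Temp=1, SeaLevel=40]  = 120; Uptake = Albedo^2 + Flux  [with Albedo=1, Flux=120]  = 121.
Change = -17 − 121 = -138.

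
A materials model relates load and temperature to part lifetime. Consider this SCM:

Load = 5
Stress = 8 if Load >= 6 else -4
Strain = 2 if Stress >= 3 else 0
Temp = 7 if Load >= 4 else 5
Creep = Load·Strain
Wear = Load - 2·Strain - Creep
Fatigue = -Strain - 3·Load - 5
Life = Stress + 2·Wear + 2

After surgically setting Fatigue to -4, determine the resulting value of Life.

do(Fatigue=-4) replaces the equation Fatigue = -Strain - 3·Load - 5 with the constant Fatigue = -4.
Life is not downstream of the intervention, so its value is determined by the original equations.
Stress = 8 if Load >= 6 else -4  [with Load=5]  = -4
Strain = 2 if Stress >= 3 else 0  [with Stress=-4]  = 0
Creep = Load·Strain  [with Load=5, Strain=0]  = 0
Wear = Load - 2·Strain - Creep  [with Load=5, Strain=0, Creep=0]  = 5
Life = Stress + 2·Wear + 2  [with Stress=-4, Wear=5]  = 8

8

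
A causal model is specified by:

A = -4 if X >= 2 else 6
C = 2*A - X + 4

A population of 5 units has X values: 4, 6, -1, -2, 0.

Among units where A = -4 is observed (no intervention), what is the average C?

Observing A=-4 restricts to units where A's equation naturally yields -4: X ∈ {4, 6}. In that subpopulation C = -8, -10, mean -9.

-9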